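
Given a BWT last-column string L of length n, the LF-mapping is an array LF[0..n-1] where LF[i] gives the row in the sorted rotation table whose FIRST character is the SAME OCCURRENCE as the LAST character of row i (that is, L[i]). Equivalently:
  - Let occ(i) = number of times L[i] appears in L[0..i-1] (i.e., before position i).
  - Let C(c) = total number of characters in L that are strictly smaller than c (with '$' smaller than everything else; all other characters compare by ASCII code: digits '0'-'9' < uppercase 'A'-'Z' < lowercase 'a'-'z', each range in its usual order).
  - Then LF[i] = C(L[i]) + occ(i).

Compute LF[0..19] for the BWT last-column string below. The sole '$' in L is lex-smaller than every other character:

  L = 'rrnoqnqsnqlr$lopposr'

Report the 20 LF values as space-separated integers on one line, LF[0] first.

Answer: 14 15 3 6 11 4 12 18 5 13 1 16 0 2 7 9 10 8 19 17

Derivation:
Char counts: '$':1, 'l':2, 'n':3, 'o':3, 'p':2, 'q':3, 'r':4, 's':2
C (first-col start): C('$')=0, C('l')=1, C('n')=3, C('o')=6, C('p')=9, C('q')=11, C('r')=14, C('s')=18
L[0]='r': occ=0, LF[0]=C('r')+0=14+0=14
L[1]='r': occ=1, LF[1]=C('r')+1=14+1=15
L[2]='n': occ=0, LF[2]=C('n')+0=3+0=3
L[3]='o': occ=0, LF[3]=C('o')+0=6+0=6
L[4]='q': occ=0, LF[4]=C('q')+0=11+0=11
L[5]='n': occ=1, LF[5]=C('n')+1=3+1=4
L[6]='q': occ=1, LF[6]=C('q')+1=11+1=12
L[7]='s': occ=0, LF[7]=C('s')+0=18+0=18
L[8]='n': occ=2, LF[8]=C('n')+2=3+2=5
L[9]='q': occ=2, LF[9]=C('q')+2=11+2=13
L[10]='l': occ=0, LF[10]=C('l')+0=1+0=1
L[11]='r': occ=2, LF[11]=C('r')+2=14+2=16
L[12]='$': occ=0, LF[12]=C('$')+0=0+0=0
L[13]='l': occ=1, LF[13]=C('l')+1=1+1=2
L[14]='o': occ=1, LF[14]=C('o')+1=6+1=7
L[15]='p': occ=0, LF[15]=C('p')+0=9+0=9
L[16]='p': occ=1, LF[16]=C('p')+1=9+1=10
L[17]='o': occ=2, LF[17]=C('o')+2=6+2=8
L[18]='s': occ=1, LF[18]=C('s')+1=18+1=19
L[19]='r': occ=3, LF[19]=C('r')+3=14+3=17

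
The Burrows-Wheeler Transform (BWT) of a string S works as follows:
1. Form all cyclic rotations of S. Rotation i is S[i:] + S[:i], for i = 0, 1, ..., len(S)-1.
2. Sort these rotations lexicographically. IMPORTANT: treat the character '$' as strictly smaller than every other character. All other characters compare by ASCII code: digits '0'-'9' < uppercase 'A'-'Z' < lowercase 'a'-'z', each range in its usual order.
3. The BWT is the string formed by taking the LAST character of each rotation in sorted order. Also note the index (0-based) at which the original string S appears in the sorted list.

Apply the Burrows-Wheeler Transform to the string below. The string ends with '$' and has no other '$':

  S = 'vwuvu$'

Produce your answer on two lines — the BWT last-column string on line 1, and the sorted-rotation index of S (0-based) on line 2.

All 6 rotations (rotation i = S[i:]+S[:i]):
  rot[0] = vwuvu$
  rot[1] = wuvu$v
  rot[2] = uvu$vw
  rot[3] = vu$vwu
  rot[4] = u$vwuv
  rot[5] = $vwuvu
Sorted (with $ < everything):
  sorted[0] = $vwuvu  (last char: 'u')
  sorted[1] = u$vwuv  (last char: 'v')
  sorted[2] = uvu$vw  (last char: 'w')
  sorted[3] = vu$vwu  (last char: 'u')
  sorted[4] = vwuvu$  (last char: '$')
  sorted[5] = wuvu$v  (last char: 'v')
Last column: uvwu$v
Original string S is at sorted index 4

Answer: uvwu$v
4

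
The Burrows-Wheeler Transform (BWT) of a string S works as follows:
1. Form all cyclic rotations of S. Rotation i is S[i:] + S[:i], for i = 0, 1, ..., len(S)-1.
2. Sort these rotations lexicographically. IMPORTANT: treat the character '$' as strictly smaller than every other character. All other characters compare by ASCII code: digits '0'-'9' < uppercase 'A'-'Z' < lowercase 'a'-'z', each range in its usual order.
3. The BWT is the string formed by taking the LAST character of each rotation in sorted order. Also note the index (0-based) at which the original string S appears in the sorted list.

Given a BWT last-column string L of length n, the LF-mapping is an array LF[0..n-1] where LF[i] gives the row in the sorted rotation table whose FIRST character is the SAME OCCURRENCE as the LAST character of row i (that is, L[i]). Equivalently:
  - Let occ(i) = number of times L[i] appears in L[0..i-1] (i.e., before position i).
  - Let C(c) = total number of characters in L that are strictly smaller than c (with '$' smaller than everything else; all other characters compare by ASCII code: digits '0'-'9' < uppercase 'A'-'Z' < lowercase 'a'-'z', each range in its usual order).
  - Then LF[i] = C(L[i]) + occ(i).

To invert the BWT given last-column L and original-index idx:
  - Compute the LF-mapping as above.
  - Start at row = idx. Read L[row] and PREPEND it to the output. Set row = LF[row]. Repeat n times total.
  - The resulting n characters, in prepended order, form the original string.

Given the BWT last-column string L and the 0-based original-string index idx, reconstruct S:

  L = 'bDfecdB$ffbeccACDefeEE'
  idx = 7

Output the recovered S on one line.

Answer: EffBEfbcDAeCeccdDeefb$

Derivation:
LF mapping: 8 4 18 14 10 13 2 0 19 20 9 15 11 12 1 3 5 16 21 17 6 7
Walk LF starting at row 7, prepending L[row]:
  step 1: row=7, L[7]='$', prepend. Next row=LF[7]=0
  step 2: row=0, L[0]='b', prepend. Next row=LF[0]=8
  step 3: row=8, L[8]='f', prepend. Next row=LF[8]=19
  step 4: row=19, L[19]='e', prepend. Next row=LF[19]=17
  step 5: row=17, L[17]='e', prepend. Next row=LF[17]=16
  step 6: row=16, L[16]='D', prepend. Next row=LF[16]=5
  step 7: row=5, L[5]='d', prepend. Next row=LF[5]=13
  step 8: row=13, L[13]='c', prepend. Next row=LF[13]=12
  step 9: row=12, L[12]='c', prepend. Next row=LF[12]=11
  step 10: row=11, L[11]='e', prepend. Next row=LF[11]=15
  step 11: row=15, L[15]='C', prepend. Next row=LF[15]=3
  step 12: row=3, L[3]='e', prepend. Next row=LF[3]=14
  step 13: row=14, L[14]='A', prepend. Next row=LF[14]=1
  step 14: row=1, L[1]='D', prepend. Next row=LF[1]=4
  step 15: row=4, L[4]='c', prepend. Next row=LF[4]=10
  step 16: row=10, L[10]='b', prepend. Next row=LF[10]=9
  step 17: row=9, L[9]='f', prepend. Next row=LF[9]=20
  step 18: row=20, L[20]='E', prepend. Next row=LF[20]=6
  step 19: row=6, L[6]='B', prepend. Next row=LF[6]=2
  step 20: row=2, L[2]='f', prepend. Next row=LF[2]=18
  step 21: row=18, L[18]='f', prepend. Next row=LF[18]=21
  step 22: row=21, L[21]='E', prepend. Next row=LF[21]=7
Reversed output: EffBEfbcDAeCeccdDeefb$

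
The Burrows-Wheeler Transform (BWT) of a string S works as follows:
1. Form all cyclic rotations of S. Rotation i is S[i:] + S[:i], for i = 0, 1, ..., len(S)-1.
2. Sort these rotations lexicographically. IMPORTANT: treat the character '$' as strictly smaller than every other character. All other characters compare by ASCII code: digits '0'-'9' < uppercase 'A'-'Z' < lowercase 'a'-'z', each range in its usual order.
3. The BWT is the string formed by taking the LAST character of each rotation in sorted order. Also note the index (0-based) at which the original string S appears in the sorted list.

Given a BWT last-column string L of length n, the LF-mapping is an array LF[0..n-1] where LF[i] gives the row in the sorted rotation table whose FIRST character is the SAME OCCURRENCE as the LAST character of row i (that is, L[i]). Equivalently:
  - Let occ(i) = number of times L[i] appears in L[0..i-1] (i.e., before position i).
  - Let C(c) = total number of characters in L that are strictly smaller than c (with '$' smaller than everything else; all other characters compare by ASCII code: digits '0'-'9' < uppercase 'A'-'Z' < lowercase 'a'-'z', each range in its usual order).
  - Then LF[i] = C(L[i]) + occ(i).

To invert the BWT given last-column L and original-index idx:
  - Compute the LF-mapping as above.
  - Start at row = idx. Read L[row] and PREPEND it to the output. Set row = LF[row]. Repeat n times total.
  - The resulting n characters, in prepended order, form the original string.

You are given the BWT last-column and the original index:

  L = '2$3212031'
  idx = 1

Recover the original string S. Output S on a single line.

LF mapping: 4 0 7 5 2 6 1 8 3
Walk LF starting at row 1, prepending L[row]:
  step 1: row=1, L[1]='$', prepend. Next row=LF[1]=0
  step 2: row=0, L[0]='2', prepend. Next row=LF[0]=4
  step 3: row=4, L[4]='1', prepend. Next row=LF[4]=2
  step 4: row=2, L[2]='3', prepend. Next row=LF[2]=7
  step 5: row=7, L[7]='3', prepend. Next row=LF[7]=8
  step 6: row=8, L[8]='1', prepend. Next row=LF[8]=3
  step 7: row=3, L[3]='2', prepend. Next row=LF[3]=5
  step 8: row=5, L[5]='2', prepend. Next row=LF[5]=6
  step 9: row=6, L[6]='0', prepend. Next row=LF[6]=1
Reversed output: 02213312$

Answer: 02213312$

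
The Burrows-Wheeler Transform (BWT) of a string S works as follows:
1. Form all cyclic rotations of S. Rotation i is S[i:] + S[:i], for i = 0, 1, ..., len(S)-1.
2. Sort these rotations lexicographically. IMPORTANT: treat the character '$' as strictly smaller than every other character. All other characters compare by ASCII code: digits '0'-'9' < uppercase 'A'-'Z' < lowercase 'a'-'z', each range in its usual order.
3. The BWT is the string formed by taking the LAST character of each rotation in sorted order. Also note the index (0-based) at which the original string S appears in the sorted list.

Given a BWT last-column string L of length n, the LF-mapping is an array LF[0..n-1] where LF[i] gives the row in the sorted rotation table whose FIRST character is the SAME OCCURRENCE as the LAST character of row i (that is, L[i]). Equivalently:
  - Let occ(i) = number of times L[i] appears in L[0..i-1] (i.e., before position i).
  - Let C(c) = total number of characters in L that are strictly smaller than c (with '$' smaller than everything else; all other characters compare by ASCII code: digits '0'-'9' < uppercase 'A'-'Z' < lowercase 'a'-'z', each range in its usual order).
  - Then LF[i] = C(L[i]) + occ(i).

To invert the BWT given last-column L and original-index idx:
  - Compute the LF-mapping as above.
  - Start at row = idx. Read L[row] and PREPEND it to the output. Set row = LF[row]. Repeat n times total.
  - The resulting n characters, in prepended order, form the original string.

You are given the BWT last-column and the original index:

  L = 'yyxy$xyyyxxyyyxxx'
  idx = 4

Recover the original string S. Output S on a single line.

LF mapping: 8 9 1 10 0 2 11 12 13 3 4 14 15 16 5 6 7
Walk LF starting at row 4, prepending L[row]:
  step 1: row=4, L[4]='$', prepend. Next row=LF[4]=0
  step 2: row=0, L[0]='y', prepend. Next row=LF[0]=8
  step 3: row=8, L[8]='y', prepend. Next row=LF[8]=13
  step 4: row=13, L[13]='y', prepend. Next row=LF[13]=16
  step 5: row=16, L[16]='x', prepend. Next row=LF[16]=7
  step 6: row=7, L[7]='y', prepend. Next row=LF[7]=12
  step 7: row=12, L[12]='y', prepend. Next row=LF[12]=15
  step 8: row=15, L[15]='x', prepend. Next row=LF[15]=6
  step 9: row=6, L[6]='y', prepend. Next row=LF[6]=11
  step 10: row=11, L[11]='y', prepend. Next row=LF[11]=14
  step 11: row=14, L[14]='x', prepend. Next row=LF[14]=5
  step 12: row=5, L[5]='x', prepend. Next row=LF[5]=2
  step 13: row=2, L[2]='x', prepend. Next row=LF[2]=1
  step 14: row=1, L[1]='y', prepend. Next row=LF[1]=9
  step 15: row=9, L[9]='x', prepend. Next row=LF[9]=3
  step 16: row=3, L[3]='y', prepend. Next row=LF[3]=10
  step 17: row=10, L[10]='x', prepend. Next row=LF[10]=4
Reversed output: xyxyxxxyyxyyxyyy$

Answer: xyxyxxxyyxyyxyyy$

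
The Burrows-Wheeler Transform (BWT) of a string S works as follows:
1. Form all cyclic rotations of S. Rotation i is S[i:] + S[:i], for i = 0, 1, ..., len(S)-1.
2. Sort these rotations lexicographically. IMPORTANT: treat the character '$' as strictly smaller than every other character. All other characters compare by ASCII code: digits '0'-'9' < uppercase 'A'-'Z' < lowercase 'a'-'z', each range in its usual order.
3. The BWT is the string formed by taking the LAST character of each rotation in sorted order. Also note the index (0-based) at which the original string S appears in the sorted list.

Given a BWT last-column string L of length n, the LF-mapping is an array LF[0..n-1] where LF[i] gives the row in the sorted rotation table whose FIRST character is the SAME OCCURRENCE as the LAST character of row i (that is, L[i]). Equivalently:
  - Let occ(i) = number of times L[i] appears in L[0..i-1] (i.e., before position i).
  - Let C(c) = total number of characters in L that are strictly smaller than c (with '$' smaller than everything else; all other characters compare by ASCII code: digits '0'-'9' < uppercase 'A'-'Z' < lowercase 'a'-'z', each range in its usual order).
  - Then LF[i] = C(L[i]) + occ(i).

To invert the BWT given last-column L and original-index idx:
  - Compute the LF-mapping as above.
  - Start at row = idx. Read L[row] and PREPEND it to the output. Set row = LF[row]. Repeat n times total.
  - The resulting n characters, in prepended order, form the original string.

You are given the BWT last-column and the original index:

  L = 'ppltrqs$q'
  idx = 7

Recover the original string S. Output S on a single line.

Answer: srqqtplp$

Derivation:
LF mapping: 2 3 1 8 6 4 7 0 5
Walk LF starting at row 7, prepending L[row]:
  step 1: row=7, L[7]='$', prepend. Next row=LF[7]=0
  step 2: row=0, L[0]='p', prepend. Next row=LF[0]=2
  step 3: row=2, L[2]='l', prepend. Next row=LF[2]=1
  step 4: row=1, L[1]='p', prepend. Next row=LF[1]=3
  step 5: row=3, L[3]='t', prepend. Next row=LF[3]=8
  step 6: row=8, L[8]='q', prepend. Next row=LF[8]=5
  step 7: row=5, L[5]='q', prepend. Next row=LF[5]=4
  step 8: row=4, L[4]='r', prepend. Next row=LF[4]=6
  step 9: row=6, L[6]='s', prepend. Next row=LF[6]=7
Reversed output: srqqtplp$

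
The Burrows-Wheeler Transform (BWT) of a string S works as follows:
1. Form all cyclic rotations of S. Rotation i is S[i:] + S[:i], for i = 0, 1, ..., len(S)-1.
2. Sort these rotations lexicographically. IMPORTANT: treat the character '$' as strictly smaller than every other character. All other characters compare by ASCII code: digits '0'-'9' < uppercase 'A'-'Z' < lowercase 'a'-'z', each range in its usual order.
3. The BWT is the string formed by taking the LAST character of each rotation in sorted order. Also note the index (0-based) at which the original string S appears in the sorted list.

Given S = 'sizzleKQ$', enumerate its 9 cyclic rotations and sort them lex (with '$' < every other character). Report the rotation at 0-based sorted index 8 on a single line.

Answer: zzleKQ$si

Derivation:
All 9 rotations (rotation i = S[i:]+S[:i]):
  rot[0] = sizzleKQ$
  rot[1] = izzleKQ$s
  rot[2] = zzleKQ$si
  rot[3] = zleKQ$siz
  rot[4] = leKQ$sizz
  rot[5] = eKQ$sizzl
  rot[6] = KQ$sizzle
  rot[7] = Q$sizzleK
  rot[8] = $sizzleKQ
Sorted (with $ < everything):
  sorted[0] = $sizzleKQ
  sorted[1] = KQ$sizzle
  sorted[2] = Q$sizzleK
  sorted[3] = eKQ$sizzl
  sorted[4] = izzleKQ$s
  sorted[5] = leKQ$sizz
  sorted[6] = sizzleKQ$
  sorted[7] = zleKQ$siz
  sorted[8] = zzleKQ$si
sorted[8] = zzleKQ$si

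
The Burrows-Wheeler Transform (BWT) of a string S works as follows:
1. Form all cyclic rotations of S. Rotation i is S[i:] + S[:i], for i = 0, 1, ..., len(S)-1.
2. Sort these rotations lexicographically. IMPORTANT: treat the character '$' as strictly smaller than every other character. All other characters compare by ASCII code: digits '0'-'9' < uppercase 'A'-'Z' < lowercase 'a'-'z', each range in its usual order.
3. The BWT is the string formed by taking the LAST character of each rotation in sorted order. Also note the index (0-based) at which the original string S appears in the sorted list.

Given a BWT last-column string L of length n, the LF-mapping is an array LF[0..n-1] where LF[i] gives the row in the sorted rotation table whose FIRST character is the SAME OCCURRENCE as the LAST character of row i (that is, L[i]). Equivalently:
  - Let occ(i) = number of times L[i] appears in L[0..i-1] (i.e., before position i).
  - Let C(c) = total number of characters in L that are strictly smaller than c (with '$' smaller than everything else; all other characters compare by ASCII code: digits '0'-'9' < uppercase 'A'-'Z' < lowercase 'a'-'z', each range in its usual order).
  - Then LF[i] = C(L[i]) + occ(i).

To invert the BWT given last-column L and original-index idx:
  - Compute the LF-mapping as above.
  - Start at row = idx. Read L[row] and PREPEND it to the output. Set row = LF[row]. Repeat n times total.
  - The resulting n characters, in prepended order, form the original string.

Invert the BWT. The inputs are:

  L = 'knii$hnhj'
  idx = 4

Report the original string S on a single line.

Answer: iihnhjnk$

Derivation:
LF mapping: 6 7 3 4 0 1 8 2 5
Walk LF starting at row 4, prepending L[row]:
  step 1: row=4, L[4]='$', prepend. Next row=LF[4]=0
  step 2: row=0, L[0]='k', prepend. Next row=LF[0]=6
  step 3: row=6, L[6]='n', prepend. Next row=LF[6]=8
  step 4: row=8, L[8]='j', prepend. Next row=LF[8]=5
  step 5: row=5, L[5]='h', prepend. Next row=LF[5]=1
  step 6: row=1, L[1]='n', prepend. Next row=LF[1]=7
  step 7: row=7, L[7]='h', prepend. Next row=LF[7]=2
  step 8: row=2, L[2]='i', prepend. Next row=LF[2]=3
  step 9: row=3, L[3]='i', prepend. Next row=LF[3]=4
Reversed output: iihnhjnk$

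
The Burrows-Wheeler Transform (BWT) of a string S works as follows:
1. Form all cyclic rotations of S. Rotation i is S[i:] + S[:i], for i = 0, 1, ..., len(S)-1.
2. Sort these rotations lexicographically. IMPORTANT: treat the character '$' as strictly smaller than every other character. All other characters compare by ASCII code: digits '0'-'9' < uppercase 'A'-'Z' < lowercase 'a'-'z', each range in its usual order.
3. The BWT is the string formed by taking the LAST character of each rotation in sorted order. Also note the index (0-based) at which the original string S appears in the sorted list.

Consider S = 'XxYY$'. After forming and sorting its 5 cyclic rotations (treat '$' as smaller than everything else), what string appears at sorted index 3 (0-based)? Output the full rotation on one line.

All 5 rotations (rotation i = S[i:]+S[:i]):
  rot[0] = XxYY$
  rot[1] = xYY$X
  rot[2] = YY$Xx
  rot[3] = Y$XxY
  rot[4] = $XxYY
Sorted (with $ < everything):
  sorted[0] = $XxYY
  sorted[1] = XxYY$
  sorted[2] = Y$XxY
  sorted[3] = YY$Xx
  sorted[4] = xYY$X
sorted[3] = YY$Xx

Answer: YY$Xx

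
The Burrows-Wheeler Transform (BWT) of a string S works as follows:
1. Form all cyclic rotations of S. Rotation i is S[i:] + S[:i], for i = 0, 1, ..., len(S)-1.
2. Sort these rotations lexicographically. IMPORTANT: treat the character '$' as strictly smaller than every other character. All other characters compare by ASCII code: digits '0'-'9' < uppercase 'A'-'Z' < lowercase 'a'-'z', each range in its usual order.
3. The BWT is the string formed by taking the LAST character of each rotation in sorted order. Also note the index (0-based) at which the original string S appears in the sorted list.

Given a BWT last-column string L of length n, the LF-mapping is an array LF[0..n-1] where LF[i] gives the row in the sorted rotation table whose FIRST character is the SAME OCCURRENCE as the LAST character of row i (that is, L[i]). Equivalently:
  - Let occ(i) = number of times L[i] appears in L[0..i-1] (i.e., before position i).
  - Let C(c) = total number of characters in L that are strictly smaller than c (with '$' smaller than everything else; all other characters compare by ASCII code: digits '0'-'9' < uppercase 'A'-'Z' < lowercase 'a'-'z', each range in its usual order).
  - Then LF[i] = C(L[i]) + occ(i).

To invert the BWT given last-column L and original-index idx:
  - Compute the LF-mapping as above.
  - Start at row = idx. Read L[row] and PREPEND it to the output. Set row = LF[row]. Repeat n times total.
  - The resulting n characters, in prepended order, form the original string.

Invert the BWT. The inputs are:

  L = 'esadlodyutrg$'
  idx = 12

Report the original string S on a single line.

LF mapping: 4 9 1 2 6 7 3 12 11 10 8 5 0
Walk LF starting at row 12, prepending L[row]:
  step 1: row=12, L[12]='$', prepend. Next row=LF[12]=0
  step 2: row=0, L[0]='e', prepend. Next row=LF[0]=4
  step 3: row=4, L[4]='l', prepend. Next row=LF[4]=6
  step 4: row=6, L[6]='d', prepend. Next row=LF[6]=3
  step 5: row=3, L[3]='d', prepend. Next row=LF[3]=2
  step 6: row=2, L[2]='a', prepend. Next row=LF[2]=1
  step 7: row=1, L[1]='s', prepend. Next row=LF[1]=9
  step 8: row=9, L[9]='t', prepend. Next row=LF[9]=10
  step 9: row=10, L[10]='r', prepend. Next row=LF[10]=8
  step 10: row=8, L[8]='u', prepend. Next row=LF[8]=11
  step 11: row=11, L[11]='g', prepend. Next row=LF[11]=5
  step 12: row=5, L[5]='o', prepend. Next row=LF[5]=7
  step 13: row=7, L[7]='y', prepend. Next row=LF[7]=12
Reversed output: yogurtsaddle$

Answer: yogurtsaddle$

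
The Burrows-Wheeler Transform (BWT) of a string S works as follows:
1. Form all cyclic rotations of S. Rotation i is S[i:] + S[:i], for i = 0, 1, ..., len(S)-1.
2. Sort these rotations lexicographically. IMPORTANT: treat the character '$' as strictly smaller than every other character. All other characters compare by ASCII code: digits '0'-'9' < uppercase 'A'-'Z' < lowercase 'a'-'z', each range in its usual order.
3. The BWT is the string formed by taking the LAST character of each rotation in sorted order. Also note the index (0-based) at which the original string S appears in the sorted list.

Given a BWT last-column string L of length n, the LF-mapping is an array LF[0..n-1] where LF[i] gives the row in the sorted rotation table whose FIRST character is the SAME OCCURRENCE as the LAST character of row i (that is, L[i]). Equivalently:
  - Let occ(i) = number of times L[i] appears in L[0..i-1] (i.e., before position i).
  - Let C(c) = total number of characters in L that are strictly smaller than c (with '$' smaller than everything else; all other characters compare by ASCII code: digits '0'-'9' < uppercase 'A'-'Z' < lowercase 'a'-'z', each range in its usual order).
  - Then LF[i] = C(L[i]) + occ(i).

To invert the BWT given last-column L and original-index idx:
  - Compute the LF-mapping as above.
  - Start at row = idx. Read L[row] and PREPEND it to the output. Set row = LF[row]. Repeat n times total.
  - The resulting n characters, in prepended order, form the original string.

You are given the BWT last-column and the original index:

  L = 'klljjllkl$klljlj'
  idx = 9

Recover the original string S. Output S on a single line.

Answer: ljjlllljjllkklk$

Derivation:
LF mapping: 5 8 9 1 2 10 11 6 12 0 7 13 14 3 15 4
Walk LF starting at row 9, prepending L[row]:
  step 1: row=9, L[9]='$', prepend. Next row=LF[9]=0
  step 2: row=0, L[0]='k', prepend. Next row=LF[0]=5
  step 3: row=5, L[5]='l', prepend. Next row=LF[5]=10
  step 4: row=10, L[10]='k', prepend. Next row=LF[10]=7
  step 5: row=7, L[7]='k', prepend. Next row=LF[7]=6
  step 6: row=6, L[6]='l', prepend. Next row=LF[6]=11
  step 7: row=11, L[11]='l', prepend. Next row=LF[11]=13
  step 8: row=13, L[13]='j', prepend. Next row=LF[13]=3
  step 9: row=3, L[3]='j', prepend. Next row=LF[3]=1
  step 10: row=1, L[1]='l', prepend. Next row=LF[1]=8
  step 11: row=8, L[8]='l', prepend. Next row=LF[8]=12
  step 12: row=12, L[12]='l', prepend. Next row=LF[12]=14
  step 13: row=14, L[14]='l', prepend. Next row=LF[14]=15
  step 14: row=15, L[15]='j', prepend. Next row=LF[15]=4
  step 15: row=4, L[4]='j', prepend. Next row=LF[4]=2
  step 16: row=2, L[2]='l', prepend. Next row=LF[2]=9
Reversed output: ljjlllljjllkklk$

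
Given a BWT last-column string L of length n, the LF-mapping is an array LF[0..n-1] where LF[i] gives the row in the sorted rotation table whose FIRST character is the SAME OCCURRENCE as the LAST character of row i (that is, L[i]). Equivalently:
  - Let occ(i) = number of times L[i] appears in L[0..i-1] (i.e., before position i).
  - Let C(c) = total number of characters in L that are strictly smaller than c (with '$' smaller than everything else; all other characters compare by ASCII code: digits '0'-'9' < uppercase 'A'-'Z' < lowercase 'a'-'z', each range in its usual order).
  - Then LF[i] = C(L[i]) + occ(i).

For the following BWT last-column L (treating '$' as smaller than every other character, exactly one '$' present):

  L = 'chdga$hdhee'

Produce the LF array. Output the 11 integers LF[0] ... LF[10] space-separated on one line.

Char counts: '$':1, 'a':1, 'c':1, 'd':2, 'e':2, 'g':1, 'h':3
C (first-col start): C('$')=0, C('a')=1, C('c')=2, C('d')=3, C('e')=5, C('g')=7, C('h')=8
L[0]='c': occ=0, LF[0]=C('c')+0=2+0=2
L[1]='h': occ=0, LF[1]=C('h')+0=8+0=8
L[2]='d': occ=0, LF[2]=C('d')+0=3+0=3
L[3]='g': occ=0, LF[3]=C('g')+0=7+0=7
L[4]='a': occ=0, LF[4]=C('a')+0=1+0=1
L[5]='$': occ=0, LF[5]=C('$')+0=0+0=0
L[6]='h': occ=1, LF[6]=C('h')+1=8+1=9
L[7]='d': occ=1, LF[7]=C('d')+1=3+1=4
L[8]='h': occ=2, LF[8]=C('h')+2=8+2=10
L[9]='e': occ=0, LF[9]=C('e')+0=5+0=5
L[10]='e': occ=1, LF[10]=C('e')+1=5+1=6

Answer: 2 8 3 7 1 0 9 4 10 5 6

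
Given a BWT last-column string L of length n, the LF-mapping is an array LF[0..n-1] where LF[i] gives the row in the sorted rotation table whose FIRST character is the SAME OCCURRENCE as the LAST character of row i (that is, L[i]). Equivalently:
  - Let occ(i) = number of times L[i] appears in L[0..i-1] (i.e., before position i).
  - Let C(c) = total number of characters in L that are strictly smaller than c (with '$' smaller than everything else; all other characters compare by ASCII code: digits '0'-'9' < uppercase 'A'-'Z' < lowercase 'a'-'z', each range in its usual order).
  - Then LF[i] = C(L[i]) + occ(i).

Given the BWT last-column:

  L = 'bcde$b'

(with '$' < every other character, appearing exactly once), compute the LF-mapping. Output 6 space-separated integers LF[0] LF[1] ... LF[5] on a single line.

Answer: 1 3 4 5 0 2

Derivation:
Char counts: '$':1, 'b':2, 'c':1, 'd':1, 'e':1
C (first-col start): C('$')=0, C('b')=1, C('c')=3, C('d')=4, C('e')=5
L[0]='b': occ=0, LF[0]=C('b')+0=1+0=1
L[1]='c': occ=0, LF[1]=C('c')+0=3+0=3
L[2]='d': occ=0, LF[2]=C('d')+0=4+0=4
L[3]='e': occ=0, LF[3]=C('e')+0=5+0=5
L[4]='$': occ=0, LF[4]=C('$')+0=0+0=0
L[5]='b': occ=1, LF[5]=C('b')+1=1+1=2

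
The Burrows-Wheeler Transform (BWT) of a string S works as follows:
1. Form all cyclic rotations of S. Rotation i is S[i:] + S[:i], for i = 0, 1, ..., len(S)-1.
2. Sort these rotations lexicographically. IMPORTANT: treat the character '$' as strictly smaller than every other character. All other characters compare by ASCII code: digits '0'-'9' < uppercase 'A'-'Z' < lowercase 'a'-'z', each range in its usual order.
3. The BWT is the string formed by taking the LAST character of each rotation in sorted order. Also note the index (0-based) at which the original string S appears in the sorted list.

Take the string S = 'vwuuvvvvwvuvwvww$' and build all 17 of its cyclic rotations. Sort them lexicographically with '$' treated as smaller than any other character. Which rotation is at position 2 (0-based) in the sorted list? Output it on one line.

Answer: uvvvvwvuvwvww$vwu

Derivation:
All 17 rotations (rotation i = S[i:]+S[:i]):
  rot[0] = vwuuvvvvwvuvwvww$
  rot[1] = wuuvvvvwvuvwvww$v
  rot[2] = uuvvvvwvuvwvww$vw
  rot[3] = uvvvvwvuvwvww$vwu
  rot[4] = vvvvwvuvwvww$vwuu
  rot[5] = vvvwvuvwvww$vwuuv
  rot[6] = vvwvuvwvww$vwuuvv
  rot[7] = vwvuvwvww$vwuuvvv
  rot[8] = wvuvwvww$vwuuvvvv
  rot[9] = vuvwvww$vwuuvvvvw
  rot[10] = uvwvww$vwuuvvvvwv
  rot[11] = vwvww$vwuuvvvvwvu
  rot[12] = wvww$vwuuvvvvwvuv
  rot[13] = vww$vwuuvvvvwvuvw
  rot[14] = ww$vwuuvvvvwvuvwv
  rot[15] = w$vwuuvvvvwvuvwvw
  rot[16] = $vwuuvvvvwvuvwvww
Sorted (with $ < everything):
  sorted[0] = $vwuuvvvvwvuvwvww
  sorted[1] = uuvvvvwvuvwvww$vw
  sorted[2] = uvvvvwvuvwvww$vwu
  sorted[3] = uvwvww$vwuuvvvvwv
  sorted[4] = vuvwvww$vwuuvvvvw
  sorted[5] = vvvvwvuvwvww$vwuu
  sorted[6] = vvvwvuvwvww$vwuuv
  sorted[7] = vvwvuvwvww$vwuuvv
  sorted[8] = vwuuvvvvwvuvwvww$
  sorted[9] = vwvuvwvww$vwuuvvv
  sorted[10] = vwvww$vwuuvvvvwvu
  sorted[11] = vww$vwuuvvvvwvuvw
  sorted[12] = w$vwuuvvvvwvuvwvw
  sorted[13] = wuuvvvvwvuvwvww$v
  sorted[14] = wvuvwvww$vwuuvvvv
  sorted[15] = wvww$vwuuvvvvwvuv
  sorted[16] = ww$vwuuvvvvwvuvwv
sorted[2] = uvvvvwvuvwvww$vwu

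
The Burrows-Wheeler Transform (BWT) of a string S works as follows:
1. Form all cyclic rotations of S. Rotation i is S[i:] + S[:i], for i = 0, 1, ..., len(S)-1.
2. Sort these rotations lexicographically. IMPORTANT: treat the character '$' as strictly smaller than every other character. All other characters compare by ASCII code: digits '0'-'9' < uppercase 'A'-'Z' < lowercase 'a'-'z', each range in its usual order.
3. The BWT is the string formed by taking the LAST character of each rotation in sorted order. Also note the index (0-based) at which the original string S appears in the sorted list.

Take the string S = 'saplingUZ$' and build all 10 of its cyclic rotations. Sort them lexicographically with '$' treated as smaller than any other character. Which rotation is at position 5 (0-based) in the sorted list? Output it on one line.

Answer: ingUZ$sapl

Derivation:
All 10 rotations (rotation i = S[i:]+S[:i]):
  rot[0] = saplingUZ$
  rot[1] = aplingUZ$s
  rot[2] = plingUZ$sa
  rot[3] = lingUZ$sap
  rot[4] = ingUZ$sapl
  rot[5] = ngUZ$sapli
  rot[6] = gUZ$saplin
  rot[7] = UZ$sapling
  rot[8] = Z$saplingU
  rot[9] = $saplingUZ
Sorted (with $ < everything):
  sorted[0] = $saplingUZ
  sorted[1] = UZ$sapling
  sorted[2] = Z$saplingU
  sorted[3] = aplingUZ$s
  sorted[4] = gUZ$saplin
  sorted[5] = ingUZ$sapl
  sorted[6] = lingUZ$sap
  sorted[7] = ngUZ$sapli
  sorted[8] = plingUZ$sa
  sorted[9] = saplingUZ$
sorted[5] = ingUZ$sapl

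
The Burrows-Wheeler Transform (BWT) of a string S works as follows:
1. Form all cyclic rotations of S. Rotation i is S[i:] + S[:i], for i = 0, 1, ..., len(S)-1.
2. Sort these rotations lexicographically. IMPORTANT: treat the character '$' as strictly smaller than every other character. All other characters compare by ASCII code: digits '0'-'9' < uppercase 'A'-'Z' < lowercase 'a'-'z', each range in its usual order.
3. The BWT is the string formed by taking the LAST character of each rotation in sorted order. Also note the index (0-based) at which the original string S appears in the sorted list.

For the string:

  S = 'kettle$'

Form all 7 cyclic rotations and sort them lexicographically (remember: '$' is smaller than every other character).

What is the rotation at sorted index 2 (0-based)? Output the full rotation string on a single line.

All 7 rotations (rotation i = S[i:]+S[:i]):
  rot[0] = kettle$
  rot[1] = ettle$k
  rot[2] = ttle$ke
  rot[3] = tle$ket
  rot[4] = le$kett
  rot[5] = e$kettl
  rot[6] = $kettle
Sorted (with $ < everything):
  sorted[0] = $kettle
  sorted[1] = e$kettl
  sorted[2] = ettle$k
  sorted[3] = kettle$
  sorted[4] = le$kett
  sorted[5] = tle$ket
  sorted[6] = ttle$ke
sorted[2] = ettle$k

Answer: ettle$k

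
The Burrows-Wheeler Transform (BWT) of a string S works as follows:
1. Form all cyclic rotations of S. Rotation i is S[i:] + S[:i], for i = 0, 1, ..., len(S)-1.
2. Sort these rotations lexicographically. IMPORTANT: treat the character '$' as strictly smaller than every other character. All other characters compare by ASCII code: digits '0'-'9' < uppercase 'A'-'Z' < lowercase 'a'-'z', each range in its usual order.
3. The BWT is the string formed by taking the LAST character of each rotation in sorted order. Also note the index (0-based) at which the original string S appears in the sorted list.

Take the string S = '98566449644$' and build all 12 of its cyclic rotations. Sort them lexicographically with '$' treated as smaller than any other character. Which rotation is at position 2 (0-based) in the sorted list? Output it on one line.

All 12 rotations (rotation i = S[i:]+S[:i]):
  rot[0] = 98566449644$
  rot[1] = 8566449644$9
  rot[2] = 566449644$98
  rot[3] = 66449644$985
  rot[4] = 6449644$9856
  rot[5] = 449644$98566
  rot[6] = 49644$985664
  rot[7] = 9644$9856644
  rot[8] = 644$98566449
  rot[9] = 44$985664496
  rot[10] = 4$9856644964
  rot[11] = $98566449644
Sorted (with $ < everything):
  sorted[0] = $98566449644
  sorted[1] = 4$9856644964
  sorted[2] = 44$985664496
  sorted[3] = 449644$98566
  sorted[4] = 49644$985664
  sorted[5] = 566449644$98
  sorted[6] = 644$98566449
  sorted[7] = 6449644$9856
  sorted[8] = 66449644$985
  sorted[9] = 8566449644$9
  sorted[10] = 9644$9856644
  sorted[11] = 98566449644$
sorted[2] = 44$985664496

Answer: 44$985664496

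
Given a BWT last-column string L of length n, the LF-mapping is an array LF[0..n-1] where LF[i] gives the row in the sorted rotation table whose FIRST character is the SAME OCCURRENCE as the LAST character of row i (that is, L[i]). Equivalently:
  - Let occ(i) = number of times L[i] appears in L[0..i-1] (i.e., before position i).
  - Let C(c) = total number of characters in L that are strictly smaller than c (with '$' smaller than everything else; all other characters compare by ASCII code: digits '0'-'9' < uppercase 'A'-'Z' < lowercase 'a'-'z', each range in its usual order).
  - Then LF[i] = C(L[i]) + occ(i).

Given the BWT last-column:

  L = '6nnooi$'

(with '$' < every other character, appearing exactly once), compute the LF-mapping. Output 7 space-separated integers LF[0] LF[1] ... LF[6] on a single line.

Char counts: '$':1, '6':1, 'i':1, 'n':2, 'o':2
C (first-col start): C('$')=0, C('6')=1, C('i')=2, C('n')=3, C('o')=5
L[0]='6': occ=0, LF[0]=C('6')+0=1+0=1
L[1]='n': occ=0, LF[1]=C('n')+0=3+0=3
L[2]='n': occ=1, LF[2]=C('n')+1=3+1=4
L[3]='o': occ=0, LF[3]=C('o')+0=5+0=5
L[4]='o': occ=1, LF[4]=C('o')+1=5+1=6
L[5]='i': occ=0, LF[5]=C('i')+0=2+0=2
L[6]='$': occ=0, LF[6]=C('$')+0=0+0=0

Answer: 1 3 4 5 6 2 0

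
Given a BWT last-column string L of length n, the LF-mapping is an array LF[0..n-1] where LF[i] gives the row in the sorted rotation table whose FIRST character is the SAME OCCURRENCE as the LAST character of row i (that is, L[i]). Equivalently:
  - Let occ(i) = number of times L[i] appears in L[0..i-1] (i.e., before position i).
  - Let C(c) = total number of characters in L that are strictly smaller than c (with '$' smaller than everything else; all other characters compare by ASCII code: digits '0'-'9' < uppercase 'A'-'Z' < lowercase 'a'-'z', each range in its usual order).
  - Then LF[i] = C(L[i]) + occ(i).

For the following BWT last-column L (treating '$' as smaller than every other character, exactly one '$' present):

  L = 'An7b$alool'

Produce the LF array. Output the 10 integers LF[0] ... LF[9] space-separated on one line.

Char counts: '$':1, '7':1, 'A':1, 'a':1, 'b':1, 'l':2, 'n':1, 'o':2
C (first-col start): C('$')=0, C('7')=1, C('A')=2, C('a')=3, C('b')=4, C('l')=5, C('n')=7, C('o')=8
L[0]='A': occ=0, LF[0]=C('A')+0=2+0=2
L[1]='n': occ=0, LF[1]=C('n')+0=7+0=7
L[2]='7': occ=0, LF[2]=C('7')+0=1+0=1
L[3]='b': occ=0, LF[3]=C('b')+0=4+0=4
L[4]='$': occ=0, LF[4]=C('$')+0=0+0=0
L[5]='a': occ=0, LF[5]=C('a')+0=3+0=3
L[6]='l': occ=0, LF[6]=C('l')+0=5+0=5
L[7]='o': occ=0, LF[7]=C('o')+0=8+0=8
L[8]='o': occ=1, LF[8]=C('o')+1=8+1=9
L[9]='l': occ=1, LF[9]=C('l')+1=5+1=6

Answer: 2 7 1 4 0 3 5 8 9 6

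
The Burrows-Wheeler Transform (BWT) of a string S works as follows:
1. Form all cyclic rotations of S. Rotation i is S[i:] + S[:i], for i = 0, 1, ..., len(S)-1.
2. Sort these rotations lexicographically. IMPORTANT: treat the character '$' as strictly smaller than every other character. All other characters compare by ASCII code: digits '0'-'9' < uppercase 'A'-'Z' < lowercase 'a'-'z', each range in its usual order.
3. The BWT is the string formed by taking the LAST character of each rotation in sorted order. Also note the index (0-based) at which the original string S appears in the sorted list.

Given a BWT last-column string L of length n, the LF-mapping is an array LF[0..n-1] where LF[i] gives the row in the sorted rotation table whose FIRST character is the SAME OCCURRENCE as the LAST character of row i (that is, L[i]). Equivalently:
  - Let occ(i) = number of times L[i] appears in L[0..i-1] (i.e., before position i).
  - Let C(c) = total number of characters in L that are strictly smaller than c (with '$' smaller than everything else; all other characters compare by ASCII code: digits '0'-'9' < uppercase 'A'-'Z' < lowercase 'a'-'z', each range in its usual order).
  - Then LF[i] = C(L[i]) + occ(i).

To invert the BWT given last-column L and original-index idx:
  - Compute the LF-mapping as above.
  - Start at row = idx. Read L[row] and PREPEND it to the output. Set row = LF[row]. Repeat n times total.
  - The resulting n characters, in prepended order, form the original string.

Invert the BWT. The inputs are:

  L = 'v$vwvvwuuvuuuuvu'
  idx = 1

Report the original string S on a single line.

Answer: uuwuvwuvuvuvvuv$

Derivation:
LF mapping: 8 0 9 14 10 11 15 1 2 12 3 4 5 6 13 7
Walk LF starting at row 1, prepending L[row]:
  step 1: row=1, L[1]='$', prepend. Next row=LF[1]=0
  step 2: row=0, L[0]='v', prepend. Next row=LF[0]=8
  step 3: row=8, L[8]='u', prepend. Next row=LF[8]=2
  step 4: row=2, L[2]='v', prepend. Next row=LF[2]=9
  step 5: row=9, L[9]='v', prepend. Next row=LF[9]=12
  step 6: row=12, L[12]='u', prepend. Next row=LF[12]=5
  step 7: row=5, L[5]='v', prepend. Next row=LF[5]=11
  step 8: row=11, L[11]='u', prepend. Next row=LF[11]=4
  step 9: row=4, L[4]='v', prepend. Next row=LF[4]=10
  step 10: row=10, L[10]='u', prepend. Next row=LF[10]=3
  step 11: row=3, L[3]='w', prepend. Next row=LF[3]=14
  step 12: row=14, L[14]='v', prepend. Next row=LF[14]=13
  step 13: row=13, L[13]='u', prepend. Next row=LF[13]=6
  step 14: row=6, L[6]='w', prepend. Next row=LF[6]=15
  step 15: row=15, L[15]='u', prepend. Next row=LF[15]=7
  step 16: row=7, L[7]='u', prepend. Next row=LF[7]=1
Reversed output: uuwuvwuvuvuvvuv$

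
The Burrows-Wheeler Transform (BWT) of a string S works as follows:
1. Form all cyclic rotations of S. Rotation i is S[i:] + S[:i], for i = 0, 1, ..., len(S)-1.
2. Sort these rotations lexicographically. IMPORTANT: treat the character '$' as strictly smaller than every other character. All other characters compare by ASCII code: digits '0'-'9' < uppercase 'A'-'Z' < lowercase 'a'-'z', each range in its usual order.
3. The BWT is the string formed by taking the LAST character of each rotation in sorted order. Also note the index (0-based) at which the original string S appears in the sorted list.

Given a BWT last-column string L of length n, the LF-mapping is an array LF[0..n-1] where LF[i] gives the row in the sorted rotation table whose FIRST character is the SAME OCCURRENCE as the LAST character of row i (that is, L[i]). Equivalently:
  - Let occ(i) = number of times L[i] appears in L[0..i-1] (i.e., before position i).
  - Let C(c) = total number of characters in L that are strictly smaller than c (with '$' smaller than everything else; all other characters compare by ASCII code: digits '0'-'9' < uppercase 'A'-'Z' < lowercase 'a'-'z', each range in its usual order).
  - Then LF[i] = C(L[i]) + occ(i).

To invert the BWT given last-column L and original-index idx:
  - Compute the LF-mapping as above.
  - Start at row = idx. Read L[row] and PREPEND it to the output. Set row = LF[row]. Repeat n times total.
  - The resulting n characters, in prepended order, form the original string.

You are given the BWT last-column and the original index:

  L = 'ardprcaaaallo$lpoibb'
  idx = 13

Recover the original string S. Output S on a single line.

LF mapping: 1 18 9 16 19 8 2 3 4 5 11 12 14 0 13 17 15 10 6 7
Walk LF starting at row 13, prepending L[row]:
  step 1: row=13, L[13]='$', prepend. Next row=LF[13]=0
  step 2: row=0, L[0]='a', prepend. Next row=LF[0]=1
  step 3: row=1, L[1]='r', prepend. Next row=LF[1]=18
  step 4: row=18, L[18]='b', prepend. Next row=LF[18]=6
  step 5: row=6, L[6]='a', prepend. Next row=LF[6]=2
  step 6: row=2, L[2]='d', prepend. Next row=LF[2]=9
  step 7: row=9, L[9]='a', prepend. Next row=LF[9]=5
  step 8: row=5, L[5]='c', prepend. Next row=LF[5]=8
  step 9: row=8, L[8]='a', prepend. Next row=LF[8]=4
  step 10: row=4, L[4]='r', prepend. Next row=LF[4]=19
  step 11: row=19, L[19]='b', prepend. Next row=LF[19]=7
  step 12: row=7, L[7]='a', prepend. Next row=LF[7]=3
  step 13: row=3, L[3]='p', prepend. Next row=LF[3]=16
  step 14: row=16, L[16]='o', prepend. Next row=LF[16]=15
  step 15: row=15, L[15]='p', prepend. Next row=LF[15]=17
  step 16: row=17, L[17]='i', prepend. Next row=LF[17]=10
  step 17: row=10, L[10]='l', prepend. Next row=LF[10]=11
  step 18: row=11, L[11]='l', prepend. Next row=LF[11]=12
  step 19: row=12, L[12]='o', prepend. Next row=LF[12]=14
  step 20: row=14, L[14]='l', prepend. Next row=LF[14]=13
Reversed output: lollipopabracadabra$

Answer: lollipopabracadabra$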